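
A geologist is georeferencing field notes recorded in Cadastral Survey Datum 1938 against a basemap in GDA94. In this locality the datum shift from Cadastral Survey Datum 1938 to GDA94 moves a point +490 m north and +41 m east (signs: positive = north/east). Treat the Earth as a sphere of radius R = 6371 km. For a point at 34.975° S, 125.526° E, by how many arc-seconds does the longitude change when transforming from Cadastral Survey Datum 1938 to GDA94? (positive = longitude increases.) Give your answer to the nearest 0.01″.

Δλ = 1.62″

At latitude -34.975°, cos φ = 0.819402.
One radian of longitude at latitude φ spans R cos φ, so Δλ = ΔE / (R cos φ) = 41.0 / (6371000 × 0.819402) = 7.8538e-06 rad = 1.620″.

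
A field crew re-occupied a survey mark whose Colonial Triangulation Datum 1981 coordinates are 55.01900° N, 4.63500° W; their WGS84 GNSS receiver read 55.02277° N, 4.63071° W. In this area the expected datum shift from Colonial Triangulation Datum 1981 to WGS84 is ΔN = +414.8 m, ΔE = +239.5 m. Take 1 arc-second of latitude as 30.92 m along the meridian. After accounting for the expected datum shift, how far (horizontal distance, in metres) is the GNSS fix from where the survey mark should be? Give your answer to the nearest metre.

35 m

Observed coordinate differences: Δφ = +0.00377°, Δλ = +0.00429°.
Converting to metres (1° lat = 111312 m, cos φ = 0.573305): observed ΔN = 419.6 m, observed ΔE = 273.8 m.
Subtracting the expected shift leaves a residual of 419.6 − (414.8) = 4.8 m north and 273.8 − (239.5) = 34.3 m east.
Residual distance = √(4.8² + 34.3²) = 34.6 m.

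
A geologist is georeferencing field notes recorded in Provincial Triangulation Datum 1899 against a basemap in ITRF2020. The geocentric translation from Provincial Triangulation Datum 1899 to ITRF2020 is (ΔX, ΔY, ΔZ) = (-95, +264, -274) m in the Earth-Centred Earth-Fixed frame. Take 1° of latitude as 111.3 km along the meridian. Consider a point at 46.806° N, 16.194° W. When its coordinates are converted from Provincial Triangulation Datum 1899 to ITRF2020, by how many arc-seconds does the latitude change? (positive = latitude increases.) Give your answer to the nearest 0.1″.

Δφ = -2.2″

sin φ = 0.729040, cos φ = 0.684471, sin λ = -0.278891, cos λ = 0.960323.
North component: ΔN = −sin φ cos λ·ΔX − sin φ sin λ·ΔY + cos φ·ΔZ = −(0.729040)(0.960323)(-95) − (0.729040)(-0.278891)(264) + (0.684471)(-274) = -67.36 m.
1° of latitude spans 111300 m, so Δφ = -67.36 / 111300 × 3600 = -2.179″.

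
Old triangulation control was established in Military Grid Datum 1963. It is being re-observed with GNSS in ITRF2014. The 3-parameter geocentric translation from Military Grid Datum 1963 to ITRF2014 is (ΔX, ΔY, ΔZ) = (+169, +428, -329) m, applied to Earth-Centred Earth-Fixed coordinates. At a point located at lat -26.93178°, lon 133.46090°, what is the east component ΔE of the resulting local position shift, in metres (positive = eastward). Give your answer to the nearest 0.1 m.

The local east axis at (φ, λ) is (−sin λ, cos λ, 0), so ΔE = −sin(133.46090°)·169 + cos(133.46090°)·428 = -417.07 m.

ΔE = -417.1 m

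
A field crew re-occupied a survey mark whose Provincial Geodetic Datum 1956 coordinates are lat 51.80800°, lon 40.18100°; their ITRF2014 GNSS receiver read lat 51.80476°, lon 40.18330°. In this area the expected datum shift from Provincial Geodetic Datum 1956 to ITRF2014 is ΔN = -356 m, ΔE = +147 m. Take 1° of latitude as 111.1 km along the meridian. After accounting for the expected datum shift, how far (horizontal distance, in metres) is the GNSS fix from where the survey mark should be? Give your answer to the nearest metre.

12 m

Observed coordinate differences: Δφ = -0.00324°, Δλ = +0.00230°.
Converting to metres (1° lat = 111100 m, cos φ = 0.618299): observed ΔN = -360.0 m, observed ΔE = 158.0 m.
Subtracting the expected shift leaves a residual of -360.0 − (-356) = -4.0 m north and 158.0 − (147) = 11.0 m east.
Residual distance = √((-4.0)² + 11.0²) = 11.7 m.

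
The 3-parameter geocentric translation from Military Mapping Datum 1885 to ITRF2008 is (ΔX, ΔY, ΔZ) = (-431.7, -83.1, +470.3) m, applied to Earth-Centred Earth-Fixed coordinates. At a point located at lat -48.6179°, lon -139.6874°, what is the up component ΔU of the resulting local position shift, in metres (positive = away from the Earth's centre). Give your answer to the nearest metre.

The local up (radial) axis is (cos φ cos λ, cos φ sin λ, sin φ), giving ΔU = 217.615 + 35.541 − 352.874 = -99.72 m.

ΔU = -100 m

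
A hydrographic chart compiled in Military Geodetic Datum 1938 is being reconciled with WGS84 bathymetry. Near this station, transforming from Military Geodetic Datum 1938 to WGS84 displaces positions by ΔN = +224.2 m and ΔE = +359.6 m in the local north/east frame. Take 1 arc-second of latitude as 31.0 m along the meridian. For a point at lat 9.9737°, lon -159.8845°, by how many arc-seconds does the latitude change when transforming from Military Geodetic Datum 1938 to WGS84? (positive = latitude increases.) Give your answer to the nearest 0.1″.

Δφ = 7.2″

1″ of latitude = 31.00 m, so Δφ = 224.2 / 31.00 = 7.232″.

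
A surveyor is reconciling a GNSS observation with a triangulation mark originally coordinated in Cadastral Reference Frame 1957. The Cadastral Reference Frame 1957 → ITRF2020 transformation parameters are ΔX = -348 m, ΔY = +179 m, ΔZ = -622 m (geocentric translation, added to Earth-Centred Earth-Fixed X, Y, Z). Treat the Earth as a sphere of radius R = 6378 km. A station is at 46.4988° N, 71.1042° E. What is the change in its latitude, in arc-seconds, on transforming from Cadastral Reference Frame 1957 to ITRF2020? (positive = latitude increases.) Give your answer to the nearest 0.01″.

sin φ = 0.725360, cos φ = 0.688370, sin λ = 0.946109, cos λ = 0.323848.
North component: ΔN = −sin φ cos λ·ΔX − sin φ sin λ·ΔY + cos φ·ΔZ = −(0.725360)(0.323848)(-348) − (0.725360)(0.946109)(179) + (0.688370)(-622) = -469.26 m.
1° of latitude spans πR/180 = 111317 m, so Δφ = -469.26 / 111317 × 3600 = -15.176″.

Δφ = -15.18″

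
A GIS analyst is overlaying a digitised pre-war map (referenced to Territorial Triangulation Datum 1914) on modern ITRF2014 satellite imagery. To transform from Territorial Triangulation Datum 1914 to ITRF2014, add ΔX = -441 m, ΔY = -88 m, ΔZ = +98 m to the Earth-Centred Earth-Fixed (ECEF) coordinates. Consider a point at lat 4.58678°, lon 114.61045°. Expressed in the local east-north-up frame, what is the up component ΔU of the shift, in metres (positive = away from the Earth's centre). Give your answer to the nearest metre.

ΔU = 111 m

The local up (radial) axis is (cos φ cos λ, cos φ sin λ, sin φ), giving ΔU = 183.065 − 79.750 + 7.837 = 111.15 m.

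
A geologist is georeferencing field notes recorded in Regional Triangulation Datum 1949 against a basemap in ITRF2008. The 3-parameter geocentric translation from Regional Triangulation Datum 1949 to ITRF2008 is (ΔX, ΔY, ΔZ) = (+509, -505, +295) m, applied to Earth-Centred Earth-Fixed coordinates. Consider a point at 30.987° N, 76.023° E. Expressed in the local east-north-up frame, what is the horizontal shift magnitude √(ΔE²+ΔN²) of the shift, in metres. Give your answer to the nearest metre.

758 m

The local east axis at (φ, λ) is (−sin λ, cos λ, 0), so ΔE = −sin(76.023°)·509 + cos(76.023°)·(-505) = -615.90 m.
The local north axis is (−sin φ cos λ, −sin φ sin λ, cos φ), giving ΔN = -63.295 + 252.298 + 252.899 = 441.90 m.
Horizontal magnitude = √(ΔE² + ΔN²) = √((-615.90)² + 441.90²) = 758.03 m.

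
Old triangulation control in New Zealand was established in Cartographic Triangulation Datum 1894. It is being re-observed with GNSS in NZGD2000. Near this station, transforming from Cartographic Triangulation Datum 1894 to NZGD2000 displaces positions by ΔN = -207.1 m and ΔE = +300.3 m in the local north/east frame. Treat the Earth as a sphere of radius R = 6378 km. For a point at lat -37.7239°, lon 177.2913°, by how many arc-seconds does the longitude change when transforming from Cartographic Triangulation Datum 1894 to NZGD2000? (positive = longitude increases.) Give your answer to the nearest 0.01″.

Δλ = 12.28″

At latitude -37.7239°, cos φ = 0.790968.
One radian of longitude at latitude φ spans R cos φ, so Δλ = ΔE / (R cos φ) = 300.3 / (6378000 × 0.790968) = 5.9527e-05 rad = 12.278″.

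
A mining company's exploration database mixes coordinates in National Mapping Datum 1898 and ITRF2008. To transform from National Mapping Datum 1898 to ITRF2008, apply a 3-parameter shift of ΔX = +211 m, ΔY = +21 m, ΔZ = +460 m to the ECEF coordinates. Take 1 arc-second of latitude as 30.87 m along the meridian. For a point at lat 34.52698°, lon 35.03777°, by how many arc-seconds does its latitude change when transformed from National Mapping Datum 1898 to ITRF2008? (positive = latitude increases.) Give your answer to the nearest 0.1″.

sin φ = 0.566794, cos φ = 0.823859, sin λ = 0.574116, cos λ = 0.818774.
North component: ΔN = −sin φ cos λ·ΔX − sin φ sin λ·ΔY + cos φ·ΔZ = −(0.566794)(0.818774)(211) − (0.566794)(0.574116)(21) + (0.823859)(460) = 274.22 m.
1° of latitude spans 3600 × 30.87 = 111132 m, so Δφ = 274.22 / 111132 × 3600 = 8.883″.

Δφ = 8.9″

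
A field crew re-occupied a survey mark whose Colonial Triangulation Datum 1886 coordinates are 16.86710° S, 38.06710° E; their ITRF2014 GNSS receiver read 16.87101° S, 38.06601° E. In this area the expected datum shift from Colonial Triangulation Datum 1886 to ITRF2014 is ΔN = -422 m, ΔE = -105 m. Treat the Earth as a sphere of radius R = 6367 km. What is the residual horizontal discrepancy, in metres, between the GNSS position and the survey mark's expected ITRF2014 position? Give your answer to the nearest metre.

Observed coordinate differences: Δφ = -0.00391°, Δλ = -0.00109°.
Converting to metres (1° lat = 111125 m, cos φ = 0.956980): observed ΔN = -434.5 m, observed ΔE = -115.9 m.
Subtracting the expected shift leaves a residual of -434.5 − (-422) = -12.5 m north and -115.9 − (-105) = -10.9 m east.
Residual distance = √((-12.5)² + (-10.9)²) = 16.6 m.

17 m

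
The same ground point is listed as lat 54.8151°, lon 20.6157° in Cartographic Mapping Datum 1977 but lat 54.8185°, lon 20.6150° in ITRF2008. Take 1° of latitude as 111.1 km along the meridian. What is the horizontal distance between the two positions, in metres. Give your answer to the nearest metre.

380 m

Δφ = 54.8185° − 54.8151° = +0.0034°; Δλ = 20.6150° − 20.6157° = -0.0007°.
ΔN = Δφ × 111100 = 377.7 m; ΔE = Δλ × 111100 × cos(54.8151°) = -0.0007 × 111100 × 0.576217 = -44.8 m.
Distance = √(ΔE² + ΔN²) = √((-44.8)² + 377.7²) = 380.4 m.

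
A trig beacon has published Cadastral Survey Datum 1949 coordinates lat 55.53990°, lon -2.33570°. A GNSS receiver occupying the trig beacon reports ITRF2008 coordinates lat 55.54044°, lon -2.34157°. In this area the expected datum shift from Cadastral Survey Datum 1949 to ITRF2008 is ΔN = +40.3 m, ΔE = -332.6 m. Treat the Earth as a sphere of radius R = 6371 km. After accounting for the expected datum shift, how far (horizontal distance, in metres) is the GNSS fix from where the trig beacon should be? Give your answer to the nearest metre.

42 m

Observed coordinate differences: Δφ = +0.00054°, Δλ = -0.00587°.
Converting to metres (1° lat = 111195 m, cos φ = 0.565832): observed ΔN = 60.0 m, observed ΔE = -369.3 m.
Subtracting the expected shift leaves a residual of 60.0 − (40.3) = 19.7 m north and -369.3 − (-332.6) = -36.7 m east.
Residual distance = √(19.7² + (-36.7)²) = 41.7 m.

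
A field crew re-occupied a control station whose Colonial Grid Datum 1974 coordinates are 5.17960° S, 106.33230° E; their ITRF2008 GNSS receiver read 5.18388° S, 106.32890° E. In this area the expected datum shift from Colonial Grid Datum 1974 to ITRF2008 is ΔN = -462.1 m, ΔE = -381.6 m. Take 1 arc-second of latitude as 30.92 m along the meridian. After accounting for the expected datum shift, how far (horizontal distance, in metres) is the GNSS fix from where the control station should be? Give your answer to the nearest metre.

15 m

Observed coordinate differences: Δφ = -0.00428°, Δλ = -0.00340°.
Converting to metres (1° lat = 111312 m, cos φ = 0.995917): observed ΔN = -476.4 m, observed ΔE = -376.9 m.
Subtracting the expected shift leaves a residual of -476.4 − (-462.1) = -14.3 m north and -376.9 − (-381.6) = 4.7 m east.
Residual distance = √((-14.3)² + 4.7²) = 15.1 m.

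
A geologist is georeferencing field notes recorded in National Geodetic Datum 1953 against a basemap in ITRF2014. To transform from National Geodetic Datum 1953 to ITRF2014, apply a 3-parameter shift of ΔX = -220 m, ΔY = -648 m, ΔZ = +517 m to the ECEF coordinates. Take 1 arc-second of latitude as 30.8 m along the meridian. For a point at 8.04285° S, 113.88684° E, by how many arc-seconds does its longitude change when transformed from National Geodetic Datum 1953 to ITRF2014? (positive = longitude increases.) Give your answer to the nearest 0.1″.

Δλ = 15.2″

sin φ = -0.139914, cos φ = 0.990164, sin λ = 0.914347, cos λ = -0.404932.
East component: ΔE = −sin λ·ΔX + cos λ·ΔY = −(0.914347)(-220) + (-0.404932)(-648) = 463.55 m.
1° of latitude spans 3600 × 30.80 = 110880 m; at latitude φ, 1° of longitude spans that × cos φ = 109789.4 m, so Δλ = 463.55 / 109789.4 × 3600 = 15.200″.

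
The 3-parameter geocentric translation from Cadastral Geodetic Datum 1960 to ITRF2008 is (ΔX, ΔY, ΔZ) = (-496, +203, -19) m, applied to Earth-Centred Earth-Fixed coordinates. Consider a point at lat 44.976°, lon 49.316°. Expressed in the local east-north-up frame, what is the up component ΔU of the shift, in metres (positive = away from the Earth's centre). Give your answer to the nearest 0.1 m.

The local up (radial) axis is (cos φ cos λ, cos φ sin λ, sin φ), giving ΔU = -228.729 + 108.896 − 13.429 = -133.26 m.

ΔU = -133.3 m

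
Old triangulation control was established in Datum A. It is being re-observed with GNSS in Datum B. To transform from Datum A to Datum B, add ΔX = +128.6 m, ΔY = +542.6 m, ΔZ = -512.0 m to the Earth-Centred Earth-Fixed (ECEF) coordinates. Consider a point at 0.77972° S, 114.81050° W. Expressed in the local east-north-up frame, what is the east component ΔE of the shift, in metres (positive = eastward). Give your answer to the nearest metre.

The local east axis at (φ, λ) is (−sin λ, cos λ, 0), so ΔE = −sin(-114.81050°)·128.6 + cos(-114.81050°)·542.6 = -110.95 m.

ΔE = -111 m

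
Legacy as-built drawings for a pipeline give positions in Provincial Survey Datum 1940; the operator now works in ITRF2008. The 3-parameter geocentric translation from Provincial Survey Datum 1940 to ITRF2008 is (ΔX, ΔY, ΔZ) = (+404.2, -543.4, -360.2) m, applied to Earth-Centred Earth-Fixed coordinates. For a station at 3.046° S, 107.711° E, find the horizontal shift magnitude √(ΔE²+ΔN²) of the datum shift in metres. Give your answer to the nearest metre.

The local east axis at (φ, λ) is (−sin λ, cos λ, 0), so ΔE = −sin(107.711°)·404.2 + cos(107.711°)·(-543.4) = -219.73 m.
The local north axis is (−sin φ cos λ, −sin φ sin λ, cos φ), giving ΔN = -6.534 − 27.506 − 359.691 = -393.73 m.
Horizontal magnitude = √(ΔE² + ΔN²) = √((-219.73)² + (-393.73)²) = 450.90 m.

451 m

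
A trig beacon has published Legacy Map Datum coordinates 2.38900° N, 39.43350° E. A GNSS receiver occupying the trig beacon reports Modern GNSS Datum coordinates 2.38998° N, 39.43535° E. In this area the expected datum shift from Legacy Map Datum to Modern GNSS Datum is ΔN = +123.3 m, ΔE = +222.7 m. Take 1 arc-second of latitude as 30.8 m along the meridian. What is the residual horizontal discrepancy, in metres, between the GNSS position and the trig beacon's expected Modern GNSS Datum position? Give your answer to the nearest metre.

23 m

Observed coordinate differences: Δφ = +0.00098°, Δλ = +0.00185°.
Converting to metres (1° lat = 110880 m, cos φ = 0.999131): observed ΔN = 108.7 m, observed ΔE = 204.9 m.
Subtracting the expected shift leaves a residual of 108.7 − (123.3) = -14.6 m north and 204.9 − (222.7) = -17.8 m east.
Residual distance = √((-14.6)² + (-17.8)²) = 23.0 m.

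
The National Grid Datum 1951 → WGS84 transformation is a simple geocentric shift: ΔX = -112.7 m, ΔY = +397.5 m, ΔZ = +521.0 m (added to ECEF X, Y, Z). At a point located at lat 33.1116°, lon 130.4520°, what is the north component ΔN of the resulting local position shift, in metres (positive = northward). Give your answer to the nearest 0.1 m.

ΔN = 231.2 m

At φ = 33.1116°, λ = 130.4520°: sin φ = 0.546272, cos φ = 0.837608, sin λ = 0.760950, cos λ = -0.648811.
ΔN = −sin φ cos λ·ΔX − sin φ sin λ·ΔY + cos φ·ΔZ = −(0.546272)(-0.648811)(-112.7) − (0.546272)(0.760950)(397.5) + (0.837608)(521.0) = 231.22 m.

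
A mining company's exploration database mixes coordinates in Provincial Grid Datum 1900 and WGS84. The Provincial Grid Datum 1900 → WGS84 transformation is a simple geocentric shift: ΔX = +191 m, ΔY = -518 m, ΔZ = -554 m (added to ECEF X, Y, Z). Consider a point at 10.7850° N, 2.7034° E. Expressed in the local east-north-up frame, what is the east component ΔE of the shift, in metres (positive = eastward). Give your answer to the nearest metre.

At φ = 10.7850°, λ = 2.7034°: sin φ = 0.187124, cos φ = 0.982336, sin λ = 0.047166, cos λ = 0.998887.
ΔE = −sin λ·ΔX + cos λ·ΔY = −(0.047166)·(191) + (0.998887)·(-518) = -526.43 m.

ΔE = -526 m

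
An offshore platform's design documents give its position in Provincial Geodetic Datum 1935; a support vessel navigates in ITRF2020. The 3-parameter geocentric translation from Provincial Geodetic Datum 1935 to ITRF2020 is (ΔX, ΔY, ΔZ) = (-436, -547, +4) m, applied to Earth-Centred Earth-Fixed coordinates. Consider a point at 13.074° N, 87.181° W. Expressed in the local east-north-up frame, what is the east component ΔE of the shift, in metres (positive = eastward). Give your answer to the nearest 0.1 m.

At φ = 13.074°, λ = -87.181°: sin φ = 0.226209, cos φ = 0.974079, sin λ = -0.998790, cos λ = 0.049181.
ΔE = −sin λ·ΔX + cos λ·ΔY = −(-0.998790)·(-436) + (0.049181)·(-547) = -462.37 m.

ΔE = -462.4 m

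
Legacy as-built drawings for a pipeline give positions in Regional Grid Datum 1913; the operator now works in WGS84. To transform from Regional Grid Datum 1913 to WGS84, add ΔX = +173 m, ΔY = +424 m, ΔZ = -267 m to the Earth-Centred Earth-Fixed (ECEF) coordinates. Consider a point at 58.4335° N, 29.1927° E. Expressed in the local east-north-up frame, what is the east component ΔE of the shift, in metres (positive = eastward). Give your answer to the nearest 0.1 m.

ΔE = 285.8 m

The local east axis at (φ, λ) is (−sin λ, cos λ, 0), so ΔE = −sin(29.1927°)·173 + cos(29.1927°)·424 = 285.76 m.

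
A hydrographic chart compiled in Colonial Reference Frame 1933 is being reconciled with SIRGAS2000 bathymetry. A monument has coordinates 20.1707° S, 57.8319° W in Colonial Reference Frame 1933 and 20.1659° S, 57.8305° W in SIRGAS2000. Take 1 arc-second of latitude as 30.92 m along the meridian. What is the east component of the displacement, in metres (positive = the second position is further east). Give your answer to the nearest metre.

Δφ = -20.1659° − -20.1707° = +0.0048°; Δλ = -57.8305° − -57.8319° = +0.0014°.
1° of latitude = 3600 × 30.92 = 111312 m.
ΔN = Δφ × 111312 = 534.3 m; ΔE = Δλ × 111312 × cos(-20.1707°) = +0.0014 × 111312 × 0.938669 = 146.3 m.

ΔE = 146 m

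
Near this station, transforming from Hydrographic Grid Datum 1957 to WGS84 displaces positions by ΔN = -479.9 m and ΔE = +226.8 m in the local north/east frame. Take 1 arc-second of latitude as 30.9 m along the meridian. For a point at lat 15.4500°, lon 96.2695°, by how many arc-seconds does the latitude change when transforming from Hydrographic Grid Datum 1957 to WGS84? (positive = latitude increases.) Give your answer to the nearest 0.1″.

1″ of latitude = 30.90 m, so Δφ = -479.9 / 30.90 = -15.531″.

Δφ = -15.5″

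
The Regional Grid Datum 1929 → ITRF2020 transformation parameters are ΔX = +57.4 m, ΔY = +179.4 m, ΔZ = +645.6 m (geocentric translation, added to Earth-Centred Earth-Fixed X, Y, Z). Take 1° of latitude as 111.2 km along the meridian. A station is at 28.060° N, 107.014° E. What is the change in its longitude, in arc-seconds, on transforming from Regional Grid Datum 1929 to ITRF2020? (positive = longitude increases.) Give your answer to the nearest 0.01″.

sin φ = 0.470396, cos φ = 0.882455, sin λ = 0.956233, cos λ = -0.292605.
East component: ΔE = −sin λ·ΔX + cos λ·ΔY = −(0.956233)(57.4) + (-0.292605)(179.4) = -107.38 m.
1° of latitude spans 111200 m; at latitude φ, 1° of longitude spans that × cos φ = 98129.0 m, so Δλ = -107.38 / 98129.0 × 3600 = -3.939″.

Δλ = -3.94″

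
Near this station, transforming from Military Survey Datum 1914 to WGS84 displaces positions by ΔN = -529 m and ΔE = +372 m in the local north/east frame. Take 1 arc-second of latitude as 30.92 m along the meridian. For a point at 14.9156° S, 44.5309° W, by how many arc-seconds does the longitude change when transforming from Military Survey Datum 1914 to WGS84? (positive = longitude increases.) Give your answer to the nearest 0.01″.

Δλ = 12.45″

At latitude -14.9156°, cos φ = 0.966306.
1″ of longitude at this latitude = 30.92 × cos φ = 29.8782 m, so Δλ = 372.0 / 29.8782 = 12.451″.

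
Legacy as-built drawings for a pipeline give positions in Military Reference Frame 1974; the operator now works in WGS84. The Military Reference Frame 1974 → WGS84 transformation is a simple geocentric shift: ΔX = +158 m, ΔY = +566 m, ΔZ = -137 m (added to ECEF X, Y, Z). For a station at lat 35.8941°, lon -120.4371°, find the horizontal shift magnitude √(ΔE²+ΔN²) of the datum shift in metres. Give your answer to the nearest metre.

The local east axis at (φ, λ) is (−sin λ, cos λ, 0), so ΔE = −sin(-120.4371°)·158 + cos(-120.4371°)·566 = -150.51 m.
The local north axis is (−sin φ cos λ, −sin φ sin λ, cos φ), giving ΔN = 46.927 + 286.107 − 110.984 = 222.05 m.
Horizontal magnitude = √(ΔE² + ΔN²) = √((-150.51)² + 222.05²) = 268.25 m.

268 m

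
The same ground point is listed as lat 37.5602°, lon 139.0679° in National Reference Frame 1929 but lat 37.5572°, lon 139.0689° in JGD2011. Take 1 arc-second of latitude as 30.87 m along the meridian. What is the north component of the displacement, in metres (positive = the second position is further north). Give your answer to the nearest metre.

Δφ = 37.5572° − 37.5602° = -0.0030°; Δλ = 139.0689° − 139.0679° = +0.0010°.
1° of latitude = 3600 × 30.87 = 111132 m.
ΔN = Δφ × 111132 = -333.4 m; ΔE = Δλ × 111132 × cos(37.5602°) = +0.0010 × 111132 × 0.792713 = 88.1 m.

ΔN = -333 m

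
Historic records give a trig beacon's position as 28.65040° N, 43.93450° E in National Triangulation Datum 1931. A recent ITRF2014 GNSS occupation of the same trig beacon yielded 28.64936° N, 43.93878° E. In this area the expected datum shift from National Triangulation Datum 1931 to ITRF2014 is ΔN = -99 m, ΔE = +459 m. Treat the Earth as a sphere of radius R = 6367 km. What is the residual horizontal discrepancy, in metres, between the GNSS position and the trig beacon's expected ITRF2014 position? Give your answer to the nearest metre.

45 m

Observed coordinate differences: Δφ = -0.00104°, Δλ = +0.00428°.
Converting to metres (1° lat = 111125 m, cos φ = 0.877562): observed ΔN = -115.6 m, observed ΔE = 417.4 m.
Subtracting the expected shift leaves a residual of -115.6 − (-99) = -16.6 m north and 417.4 − (459) = -41.6 m east.
Residual distance = √((-16.6)² + (-41.6)²) = 44.8 m.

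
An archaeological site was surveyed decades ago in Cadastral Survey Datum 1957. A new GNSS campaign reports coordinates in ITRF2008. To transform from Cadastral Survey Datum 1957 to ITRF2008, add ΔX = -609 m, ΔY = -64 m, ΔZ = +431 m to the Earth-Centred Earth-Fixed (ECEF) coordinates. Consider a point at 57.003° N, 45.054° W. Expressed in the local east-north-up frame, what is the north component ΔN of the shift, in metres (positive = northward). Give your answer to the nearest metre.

ΔN = 558 m

The local north axis is (−sin φ cos λ, −sin φ sin λ, cos φ), giving ΔN = 360.827 − 37.991 + 234.720 = 557.56 m.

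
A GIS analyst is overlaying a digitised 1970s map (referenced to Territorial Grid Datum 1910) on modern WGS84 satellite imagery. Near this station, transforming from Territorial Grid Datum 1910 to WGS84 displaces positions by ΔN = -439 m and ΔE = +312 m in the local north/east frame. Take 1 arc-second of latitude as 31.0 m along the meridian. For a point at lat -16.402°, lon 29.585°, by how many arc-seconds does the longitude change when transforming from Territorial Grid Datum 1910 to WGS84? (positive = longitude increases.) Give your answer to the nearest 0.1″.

At latitude -16.402°, cos φ = 0.959304.
1″ of longitude at this latitude = 31.00 × cos φ = 29.7384 m, so Δλ = 312.0 / 29.7384 = 10.491″.

Δλ = 10.5″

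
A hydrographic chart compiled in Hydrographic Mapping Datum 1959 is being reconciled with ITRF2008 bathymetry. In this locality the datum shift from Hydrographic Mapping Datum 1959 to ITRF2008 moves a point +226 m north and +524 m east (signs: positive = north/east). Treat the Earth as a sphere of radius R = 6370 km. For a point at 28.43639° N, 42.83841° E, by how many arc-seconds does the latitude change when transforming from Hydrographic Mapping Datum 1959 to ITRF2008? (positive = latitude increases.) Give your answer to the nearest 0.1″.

On a sphere of radius R, 1 rad of latitude = R, so Δφ = ΔN / R = 226.0 / 6370000 = 3.5479e-05 rad = 7.318″.

Δφ = 7.3″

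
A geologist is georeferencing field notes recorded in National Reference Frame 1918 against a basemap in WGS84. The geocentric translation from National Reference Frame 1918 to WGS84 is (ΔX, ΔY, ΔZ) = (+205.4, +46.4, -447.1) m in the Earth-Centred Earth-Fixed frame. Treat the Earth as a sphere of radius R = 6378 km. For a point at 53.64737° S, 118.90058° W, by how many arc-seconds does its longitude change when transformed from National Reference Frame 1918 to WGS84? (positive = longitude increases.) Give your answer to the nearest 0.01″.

Δλ = 8.59″

sin φ = -0.805384, cos φ = 0.592753, sin λ = -0.875460, cos λ = -0.483291.
East component: ΔE = −sin λ·ΔX + cos λ·ΔY = −(-0.875460)(205.4) + (-0.483291)(46.4) = 157.39 m.
1° of latitude spans πR/180 = 111317 m; at latitude φ, 1° of longitude spans that × cos φ = 65983.6 m, so Δλ = 157.39 / 65983.6 × 3600 = 8.587″.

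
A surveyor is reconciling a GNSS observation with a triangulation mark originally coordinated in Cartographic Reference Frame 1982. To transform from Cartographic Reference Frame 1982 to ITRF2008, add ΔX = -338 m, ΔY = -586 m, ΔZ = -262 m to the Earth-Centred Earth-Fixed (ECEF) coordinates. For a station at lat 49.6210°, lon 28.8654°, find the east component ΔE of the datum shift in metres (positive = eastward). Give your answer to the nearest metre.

The local east axis at (φ, λ) is (−sin λ, cos λ, 0), so ΔE = −sin(28.8654°)·(-338) + cos(28.8654°)·(-586) = -350.02 m.

ΔE = -350 m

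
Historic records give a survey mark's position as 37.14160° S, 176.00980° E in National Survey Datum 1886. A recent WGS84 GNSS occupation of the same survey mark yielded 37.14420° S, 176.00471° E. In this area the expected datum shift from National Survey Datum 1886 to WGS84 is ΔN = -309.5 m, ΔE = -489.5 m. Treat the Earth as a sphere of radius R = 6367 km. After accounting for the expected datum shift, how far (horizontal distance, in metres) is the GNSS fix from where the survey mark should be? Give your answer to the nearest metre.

44 m

Observed coordinate differences: Δφ = -0.00260°, Δλ = -0.00509°.
Converting to metres (1° lat = 111125 m, cos φ = 0.797146): observed ΔN = -288.9 m, observed ΔE = -450.9 m.
Subtracting the expected shift leaves a residual of -288.9 − (-309.5) = 20.6 m north and -450.9 − (-489.5) = 38.6 m east.
Residual distance = √(20.6² + 38.6²) = 43.8 m.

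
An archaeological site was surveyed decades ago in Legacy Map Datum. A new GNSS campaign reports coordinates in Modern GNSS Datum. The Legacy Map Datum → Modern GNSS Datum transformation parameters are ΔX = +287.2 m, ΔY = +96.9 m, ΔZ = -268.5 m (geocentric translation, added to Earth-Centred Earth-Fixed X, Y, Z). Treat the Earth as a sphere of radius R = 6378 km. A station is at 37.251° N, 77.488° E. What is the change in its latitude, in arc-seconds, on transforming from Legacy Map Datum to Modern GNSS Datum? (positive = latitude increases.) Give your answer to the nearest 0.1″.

Δφ = -10.0″

sin φ = 0.605308, cos φ = 0.795991, sin λ = 0.976251, cos λ = 0.216644.
North component: ΔN = −sin φ cos λ·ΔX − sin φ sin λ·ΔY + cos φ·ΔZ = −(0.605308)(0.216644)(287.2) − (0.605308)(0.976251)(96.9) + (0.795991)(-268.5) = -308.65 m.
1° of latitude spans πR/180 = 111317 m, so Δφ = -308.65 / 111317 × 3600 = -9.982″.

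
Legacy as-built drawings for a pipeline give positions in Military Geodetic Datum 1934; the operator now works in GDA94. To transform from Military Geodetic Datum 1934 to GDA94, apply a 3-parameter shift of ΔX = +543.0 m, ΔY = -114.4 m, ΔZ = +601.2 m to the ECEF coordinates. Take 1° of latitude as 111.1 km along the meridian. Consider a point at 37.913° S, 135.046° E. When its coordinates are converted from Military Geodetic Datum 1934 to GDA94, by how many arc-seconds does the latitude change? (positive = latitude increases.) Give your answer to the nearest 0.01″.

Δφ = 6.11″

sin φ = -0.614464, cos φ = 0.788945, sin λ = 0.706539, cos λ = -0.707674.
North component: ΔN = −sin φ cos λ·ΔX − sin φ sin λ·ΔY + cos φ·ΔZ = −(-0.614464)(-0.707674)(543.0) − (-0.614464)(0.706539)(-114.4) + (0.788945)(601.2) = 188.53 m.
1° of latitude spans 111100 m, so Δφ = 188.53 / 111100 × 3600 = 6.109″.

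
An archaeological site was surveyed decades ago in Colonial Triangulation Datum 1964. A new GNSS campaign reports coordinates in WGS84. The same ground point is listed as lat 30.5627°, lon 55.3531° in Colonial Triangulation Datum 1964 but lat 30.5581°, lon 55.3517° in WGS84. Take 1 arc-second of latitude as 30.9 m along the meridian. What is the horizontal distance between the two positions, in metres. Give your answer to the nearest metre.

Δφ = 30.5581° − 30.5627° = -0.0046°; Δλ = 55.3517° − 55.3531° = -0.0014°.
1° of latitude = 3600 × 30.90 = 111240 m.
ΔN = Δφ × 111240 = -511.7 m; ΔE = Δλ × 111240 × cos(30.5627°) = -0.0014 × 111240 × 0.861073 = -134.1 m.
Distance = √(ΔE² + ΔN²) = √((-134.1)² + (-511.7)²) = 529.0 m.

529 m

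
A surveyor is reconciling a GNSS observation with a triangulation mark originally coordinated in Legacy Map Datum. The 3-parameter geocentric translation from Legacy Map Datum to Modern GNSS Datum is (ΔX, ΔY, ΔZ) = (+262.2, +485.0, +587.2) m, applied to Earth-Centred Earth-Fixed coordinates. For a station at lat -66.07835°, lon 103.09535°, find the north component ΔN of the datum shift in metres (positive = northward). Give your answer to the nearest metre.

ΔN = 616 m

At φ = -66.07835°, λ = 103.09535°: sin φ = -0.914101, cos φ = 0.405487, sin λ = 0.973994, cos λ = -0.226572.
ΔN = −sin φ cos λ·ΔX − sin φ sin λ·ΔY + cos φ·ΔZ = −(-0.914101)(-0.226572)(262.2) − (-0.914101)(0.973994)(485.0) + (0.405487)(587.2) = 615.61 m.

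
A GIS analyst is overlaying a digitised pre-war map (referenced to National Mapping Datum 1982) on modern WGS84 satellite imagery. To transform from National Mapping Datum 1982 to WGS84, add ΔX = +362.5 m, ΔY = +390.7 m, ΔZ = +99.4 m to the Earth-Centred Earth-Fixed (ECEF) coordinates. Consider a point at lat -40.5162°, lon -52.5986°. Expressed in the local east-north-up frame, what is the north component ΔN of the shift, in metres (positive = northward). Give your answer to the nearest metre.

ΔN = 17 m

The local north axis is (−sin φ cos λ, −sin φ sin λ, cos φ), giving ΔN = 143.043 − 201.637 + 75.566 = 16.97 m.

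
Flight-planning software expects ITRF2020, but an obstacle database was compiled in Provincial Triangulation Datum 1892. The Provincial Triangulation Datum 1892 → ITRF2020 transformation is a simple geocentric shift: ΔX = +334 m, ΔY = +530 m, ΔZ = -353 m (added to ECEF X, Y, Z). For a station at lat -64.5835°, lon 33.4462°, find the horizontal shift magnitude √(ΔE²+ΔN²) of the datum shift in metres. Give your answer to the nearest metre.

At φ = -64.5835°, λ = 33.4462°: sin φ = -0.903212, cos φ = 0.429195, sin λ = 0.551154, cos λ = 0.834404.
ΔE = −sin λ·ΔX + cos λ·ΔY = −(0.551154)·(334) + (0.834404)·(530) = 258.15 m.
ΔN = −sin φ cos λ·ΔX − sin φ sin λ·ΔY + cos φ·ΔZ = −(-0.903212)(0.834404)(334) − (-0.903212)(0.551154)(530) + (0.429195)(-353) = 364.05 m.
Horizontal magnitude = √(ΔE² + ΔN²) = √(258.15² + 364.05²) = 446.29 m.

446 m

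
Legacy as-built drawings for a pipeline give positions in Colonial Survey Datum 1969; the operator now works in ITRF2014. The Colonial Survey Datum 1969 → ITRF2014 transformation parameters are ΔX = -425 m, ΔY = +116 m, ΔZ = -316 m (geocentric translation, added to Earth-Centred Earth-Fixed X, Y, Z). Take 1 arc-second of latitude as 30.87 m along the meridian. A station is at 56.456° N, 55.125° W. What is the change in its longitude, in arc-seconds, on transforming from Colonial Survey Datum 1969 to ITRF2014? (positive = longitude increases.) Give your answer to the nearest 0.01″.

Δλ = -16.55″

sin φ = 0.833462, cos φ = 0.552577, sin λ = -0.820401, cos λ = 0.571788.
East component: ΔE = −sin λ·ΔX + cos λ·ΔY = −(-0.820401)(-425) + (0.571788)(116) = -282.34 m.
1° of latitude spans 3600 × 30.87 = 111132 m; at latitude φ, 1° of longitude spans that × cos φ = 61409.0 m, so Δλ = -282.34 / 61409.0 × 3600 = -16.552″.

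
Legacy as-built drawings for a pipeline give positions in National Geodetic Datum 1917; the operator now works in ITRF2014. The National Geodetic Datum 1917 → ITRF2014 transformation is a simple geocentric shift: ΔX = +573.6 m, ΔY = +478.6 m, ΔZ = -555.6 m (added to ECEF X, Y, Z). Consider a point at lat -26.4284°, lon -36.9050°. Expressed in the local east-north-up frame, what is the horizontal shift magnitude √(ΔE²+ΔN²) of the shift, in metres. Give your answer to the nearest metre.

840 m

The local east axis at (φ, λ) is (−sin λ, cos λ, 0), so ΔE = −sin(-36.9050°)·573.6 + cos(-36.9050°)·478.6 = 727.15 m.
The local north axis is (−sin φ cos λ, −sin φ sin λ, cos φ), giving ΔN = 204.144 − 127.913 − 497.535 = -421.30 m.
Horizontal magnitude = √(ΔE² + ΔN²) = √(727.15² + (-421.30)²) = 840.38 m.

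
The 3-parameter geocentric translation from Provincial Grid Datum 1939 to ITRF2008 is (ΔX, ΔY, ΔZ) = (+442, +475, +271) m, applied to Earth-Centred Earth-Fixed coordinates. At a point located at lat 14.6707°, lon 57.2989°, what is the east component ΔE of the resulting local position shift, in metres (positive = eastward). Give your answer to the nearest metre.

The local east axis at (φ, λ) is (−sin λ, cos λ, 0), so ΔE = −sin(57.2989°)·442 + cos(57.2989°)·475 = -115.32 m.

ΔE = -115 m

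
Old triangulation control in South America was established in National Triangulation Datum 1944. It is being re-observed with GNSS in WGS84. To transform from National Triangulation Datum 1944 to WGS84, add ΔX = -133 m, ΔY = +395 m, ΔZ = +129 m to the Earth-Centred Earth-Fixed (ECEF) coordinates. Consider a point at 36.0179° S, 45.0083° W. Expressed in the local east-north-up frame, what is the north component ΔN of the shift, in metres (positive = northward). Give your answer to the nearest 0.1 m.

ΔN = -115.2 m

The local north axis is (−sin φ cos λ, −sin φ sin λ, cos φ), giving ΔN = -55.294 − 164.267 + 104.339 = -115.22 m.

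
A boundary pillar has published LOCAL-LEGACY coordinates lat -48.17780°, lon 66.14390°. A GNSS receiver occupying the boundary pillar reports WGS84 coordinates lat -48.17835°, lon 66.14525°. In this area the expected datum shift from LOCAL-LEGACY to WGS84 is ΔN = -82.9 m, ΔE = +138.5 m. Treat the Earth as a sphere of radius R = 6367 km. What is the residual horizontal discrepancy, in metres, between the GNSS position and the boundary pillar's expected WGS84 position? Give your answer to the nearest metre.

44 m

Observed coordinate differences: Δφ = -0.00055°, Δλ = +0.00135°.
Converting to metres (1° lat = 111125 m, cos φ = 0.666821): observed ΔN = -61.1 m, observed ΔE = 100.0 m.
Subtracting the expected shift leaves a residual of -61.1 − (-82.9) = 21.8 m north and 100.0 − (138.5) = -38.5 m east.
Residual distance = √(21.8² + (-38.5)²) = 44.2 m.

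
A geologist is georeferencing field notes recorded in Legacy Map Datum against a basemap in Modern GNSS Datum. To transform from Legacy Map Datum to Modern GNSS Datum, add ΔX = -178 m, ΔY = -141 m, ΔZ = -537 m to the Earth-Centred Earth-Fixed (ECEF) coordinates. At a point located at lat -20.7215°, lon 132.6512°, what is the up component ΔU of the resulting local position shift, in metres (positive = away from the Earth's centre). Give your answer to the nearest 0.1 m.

At φ = -20.7215°, λ = 132.6512°: sin φ = -0.353826, cos φ = 0.935311, sin λ = 0.735492, cos λ = -0.677533.
ΔU = cos φ cos λ·ΔX + cos φ sin λ·ΔY + sin φ·ΔZ = (0.935311)(-0.677533)(-178) + (0.935311)(0.735492)(-141) + (-0.353826)(-537) = 205.81 m.

ΔU = 205.8 m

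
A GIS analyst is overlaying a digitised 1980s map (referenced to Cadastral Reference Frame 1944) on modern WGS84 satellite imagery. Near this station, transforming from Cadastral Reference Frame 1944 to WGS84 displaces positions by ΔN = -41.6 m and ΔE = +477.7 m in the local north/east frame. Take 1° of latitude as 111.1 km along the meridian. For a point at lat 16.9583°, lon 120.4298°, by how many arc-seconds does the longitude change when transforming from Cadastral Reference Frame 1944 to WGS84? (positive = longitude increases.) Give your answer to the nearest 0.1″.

Δλ = 16.2″

At latitude 16.9583°, cos φ = 0.956517.
1° of longitude at this latitude = 111.1 × cos φ = 106.27 km, so Δλ = 477.7 / 106269.1 = 0.0044952° = 16.183″.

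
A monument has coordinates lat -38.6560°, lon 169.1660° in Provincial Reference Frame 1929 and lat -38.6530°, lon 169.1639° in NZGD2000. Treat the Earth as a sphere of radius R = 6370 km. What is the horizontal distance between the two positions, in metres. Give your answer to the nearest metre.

Δφ = -38.6530° − -38.6560° = +0.0030°; Δλ = 169.1639° − 169.1660° = -0.0021°.
1° along a meridian = πR/180 = 111177 m.
ΔN = Δφ × 111177 = 333.5 m; ΔE = Δλ × 111177 × cos(-38.6560°) = -0.0021 × 111177 × 0.780910 = -182.3 m.
Distance = √(ΔE² + ΔN²) = √((-182.3)² + 333.5²) = 380.1 m.

380 m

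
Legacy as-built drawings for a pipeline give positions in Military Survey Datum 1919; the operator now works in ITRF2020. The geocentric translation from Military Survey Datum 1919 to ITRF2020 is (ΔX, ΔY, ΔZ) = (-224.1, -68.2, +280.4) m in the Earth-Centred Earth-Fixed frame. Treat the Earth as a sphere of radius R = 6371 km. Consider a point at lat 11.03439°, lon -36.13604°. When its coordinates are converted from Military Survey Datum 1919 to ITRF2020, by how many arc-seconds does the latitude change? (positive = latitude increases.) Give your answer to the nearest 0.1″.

Δφ = 9.8″

sin φ = 0.191398, cos φ = 0.981512, sin λ = -0.589704, cos λ = 0.807619.
North component: ΔN = −sin φ cos λ·ΔX − sin φ sin λ·ΔY + cos φ·ΔZ = −(0.191398)(0.807619)(-224.1) − (0.191398)(-0.589704)(-68.2) + (0.981512)(280.4) = 302.16 m.
1° of latitude spans πR/180 = 111195 m, so Δφ = 302.16 / 111195 × 3600 = 9.783″.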